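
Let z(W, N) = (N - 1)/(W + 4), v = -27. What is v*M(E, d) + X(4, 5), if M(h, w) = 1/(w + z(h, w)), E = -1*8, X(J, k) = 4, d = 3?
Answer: -34/5 ≈ -6.8000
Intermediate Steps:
E = -8
z(W, N) = (-1 + N)/(4 + W)
M(h, w) = 1/(w + (-1 + w)/(4 + h))
v*M(E, d) + X(4, 5) = -27*(4 - 8)/(-1 + 3 + 3*(4 - 8)) + 4 = -27*(-4)/(-1 + 3 + 3*(-4)) + 4 = -27*(-4)/(-1 + 3 - 12) + 4 = -27*(-4)/(-10) + 4 = -(-27)*(-4)/10 + 4 = -27*⅖ + 4 = -54/5 + 4 = -34/5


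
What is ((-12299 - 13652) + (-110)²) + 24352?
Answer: 10501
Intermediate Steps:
((-12299 - 13652) + (-110)²) + 24352 = (-25951 + 12100) + 24352 = -13851 + 24352 = 10501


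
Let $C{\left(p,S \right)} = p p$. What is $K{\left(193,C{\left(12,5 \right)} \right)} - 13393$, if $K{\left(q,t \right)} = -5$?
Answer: $-13398$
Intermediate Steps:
$C{\left(p,S \right)} = p^{2}$
$K{\left(193,C{\left(12,5 \right)} \right)} - 13393 = -5 - 13393 = -13398$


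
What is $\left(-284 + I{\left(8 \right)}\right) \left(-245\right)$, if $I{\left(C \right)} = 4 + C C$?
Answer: $52920$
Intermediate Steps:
$I{\left(C \right)} = 4 + C^{2}$
$\left(-284 + I{\left(8 \right)}\right) \left(-245\right) = \left(-284 + \left(4 + 8^{2}\right)\right) \left(-245\right) = \left(-284 + \left(4 + 64\right)\right) \left(-245\right) = \left(-284 + 68\right) \left(-245\right) = \left(-216\right) \left(-245\right) = 52920$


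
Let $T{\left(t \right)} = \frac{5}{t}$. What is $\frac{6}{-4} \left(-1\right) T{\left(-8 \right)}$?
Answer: $- \frac{15}{16} \approx -0.9375$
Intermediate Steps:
$\frac{6}{-4} \left(-1\right) T{\left(-8 \right)} = \frac{6}{-4} \left(-1\right) \frac{5}{-8} = 6 \left(- \frac{1}{4}\right) \left(-1\right) 5 \left(- \frac{1}{8}\right) = \left(- \frac{3}{2}\right) \left(-1\right) \left(- \frac{5}{8}\right) = \frac{3}{2} \left(- \frac{5}{8}\right) = - \frac{15}{16}$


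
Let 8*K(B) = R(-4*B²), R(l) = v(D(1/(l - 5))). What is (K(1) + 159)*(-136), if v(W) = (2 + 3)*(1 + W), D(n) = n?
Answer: -195296/9 ≈ -21700.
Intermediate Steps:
v(W) = 5 + 5*W (v(W) = 5*(1 + W) = 5 + 5*W)
R(l) = 5 + 5/(-5 + l) (R(l) = 5 + 5/(l - 5) = 5 + 5/(-5 + l))
K(B) = 5*(-4 - 4*B²)/(8*(-5 - 4*B²)) (K(B) = (5*(-4 - 4*B²)/(-5 - 4*B²))/8 = 5*(-4 - 4*B²)/(8*(-5 - 4*B²)))
(K(1) + 159)*(-136) = (5*(1 + 1²)/(2*(5 + 4*1²)) + 159)*(-136) = (5*(1 + 1)/(2*(5 + 4*1)) + 159)*(-136) = ((5/2)*2/(5 + 4) + 159)*(-136) = ((5/2)*2/9 + 159)*(-136) = ((5/2)*(⅑)*2 + 159)*(-136) = (5/9 + 159)*(-136) = (1436/9)*(-136) = -195296/9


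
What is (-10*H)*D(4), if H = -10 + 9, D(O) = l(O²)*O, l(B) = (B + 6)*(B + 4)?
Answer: 17600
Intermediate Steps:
l(B) = (4 + B)*(6 + B) (l(B) = (6 + B)*(4 + B) = (4 + B)*(6 + B))
D(O) = O*(24 + O⁴ + 10*O²) (D(O) = (24 + (O²)² + 10*O²)*O = (24 + O⁴ + 10*O²)*O = O*(24 + O⁴ + 10*O²))
H = -1
(-10*H)*D(4) = (-10*(-1))*(4*(24 + 4⁴ + 10*4²)) = 10*(4*(24 + 256 + 10*16)) = 10*(4*(24 + 256 + 160)) = 10*(4*440) = 10*1760 = 17600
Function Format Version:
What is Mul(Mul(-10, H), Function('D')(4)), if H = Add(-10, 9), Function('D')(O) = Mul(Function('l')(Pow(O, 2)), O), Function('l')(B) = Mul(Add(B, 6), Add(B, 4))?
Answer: 17600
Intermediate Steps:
Function('l')(B) = Mul(Add(4, B), Add(6, B)) (Function('l')(B) = Mul(Add(6, B), Add(4, B)) = Mul(Add(4, B), Add(6, B)))
Function('D')(O) = Mul(O, Add(24, Pow(O, 4), Mul(10, Pow(O, 2)))) (Function('D')(O) = Mul(Add(24, Pow(Pow(O, 2), 2), Mul(10, Pow(O, 2))), O) = Mul(Add(24, Pow(O, 4), Mul(10, Pow(O, 2))), O) = Mul(O, Add(24, Pow(O, 4), Mul(10, Pow(O, 2)))))
H = -1
Mul(Mul(-10, H), Function('D')(4)) = Mul(Mul(-10, -1), Mul(4, Add(24, Pow(4, 4), Mul(10, Pow(4, 2))))) = Mul(10, Mul(4, Add(24, 256, Mul(10, 16)))) = Mul(10, Mul(4, Add(24, 256, 160))) = Mul(10, Mul(4, 440)) = Mul(10, 1760) = 17600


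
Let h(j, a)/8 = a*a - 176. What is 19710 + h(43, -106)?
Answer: 108190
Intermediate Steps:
h(j, a) = -1408 + 8*a² (h(j, a) = 8*(a*a - 176) = 8*(a² - 176) = 8*(-176 + a²) = -1408 + 8*a²)
19710 + h(43, -106) = 19710 + (-1408 + 8*(-106)²) = 19710 + (-1408 + 8*11236) = 19710 + (-1408 + 89888) = 19710 + 88480 = 108190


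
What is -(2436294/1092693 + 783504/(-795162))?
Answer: -8580310106/6895777391 ≈ -1.2443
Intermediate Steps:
-(2436294/1092693 + 783504/(-795162)) = -(2436294*(1/1092693) + 783504*(-1/795162)) = -(116014/52033 - 130584/132527) = -1*8580310106/6895777391 = -8580310106/6895777391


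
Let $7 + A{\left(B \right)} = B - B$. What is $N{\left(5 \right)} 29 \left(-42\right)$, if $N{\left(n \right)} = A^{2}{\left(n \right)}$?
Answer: $-59682$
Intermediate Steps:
$A{\left(B \right)} = -7$ ($A{\left(B \right)} = -7 + \left(B - B\right) = -7 + 0 = -7$)
$N{\left(n \right)} = 49$ ($N{\left(n \right)} = \left(-7\right)^{2} = 49$)
$N{\left(5 \right)} 29 \left(-42\right) = 49 \cdot 29 \left(-42\right) = 1421 \left(-42\right) = -59682$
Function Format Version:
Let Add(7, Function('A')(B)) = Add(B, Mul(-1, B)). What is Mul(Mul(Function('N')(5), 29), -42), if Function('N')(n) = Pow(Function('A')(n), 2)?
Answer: -59682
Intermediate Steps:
Function('A')(B) = -7 (Function('A')(B) = Add(-7, Add(B, Mul(-1, B))) = Add(-7, 0) = -7)
Function('N')(n) = 49 (Function('N')(n) = Pow(-7, 2) = 49)
Mul(Mul(Function('N')(5), 29), -42) = Mul(Mul(49, 29), -42) = Mul(1421, -42) = -59682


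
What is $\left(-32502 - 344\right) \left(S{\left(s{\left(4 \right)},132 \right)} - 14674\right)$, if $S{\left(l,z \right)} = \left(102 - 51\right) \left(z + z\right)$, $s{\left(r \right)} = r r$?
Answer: $39743660$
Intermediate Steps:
$s{\left(r \right)} = r^{2}$
$S{\left(l,z \right)} = 102 z$ ($S{\left(l,z \right)} = 51 \cdot 2 z = 102 z$)
$\left(-32502 - 344\right) \left(S{\left(s{\left(4 \right)},132 \right)} - 14674\right) = \left(-32502 - 344\right) \left(102 \cdot 132 - 14674\right) = - 32846 \left(13464 - 14674\right) = \left(-32846\right) \left(-1210\right) = 39743660$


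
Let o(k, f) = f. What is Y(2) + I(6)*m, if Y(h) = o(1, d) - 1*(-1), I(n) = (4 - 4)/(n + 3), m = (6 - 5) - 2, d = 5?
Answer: 6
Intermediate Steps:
m = -1 (m = 1 - 2 = -1)
I(n) = 0 (I(n) = 0/(3 + n) = 0)
Y(h) = 6 (Y(h) = 5 - 1*(-1) = 5 + 1 = 6)
Y(2) + I(6)*m = 6 + 0*(-1) = 6 + 0 = 6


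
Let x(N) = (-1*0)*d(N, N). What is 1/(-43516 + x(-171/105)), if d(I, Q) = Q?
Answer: -1/43516 ≈ -2.2980e-5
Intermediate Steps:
x(N) = 0 (x(N) = (-1*0)*N = 0*N = 0)
1/(-43516 + x(-171/105)) = 1/(-43516 + 0) = 1/(-43516) = -1/43516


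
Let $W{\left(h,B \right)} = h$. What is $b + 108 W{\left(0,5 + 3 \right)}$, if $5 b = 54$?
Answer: $\frac{54}{5} \approx 10.8$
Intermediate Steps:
$b = \frac{54}{5}$ ($b = \frac{1}{5} \cdot 54 = \frac{54}{5} \approx 10.8$)
$b + 108 W{\left(0,5 + 3 \right)} = \frac{54}{5} + 108 \cdot 0 = \frac{54}{5} + 0 = \frac{54}{5}$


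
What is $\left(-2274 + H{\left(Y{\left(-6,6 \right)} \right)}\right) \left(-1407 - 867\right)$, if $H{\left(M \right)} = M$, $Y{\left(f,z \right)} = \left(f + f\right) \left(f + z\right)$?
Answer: $5171076$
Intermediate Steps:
$Y{\left(f,z \right)} = 2 f \left(f + z\right)$
$\left(-2274 + H{\left(Y{\left(-6,6 \right)} \right)}\right) \left(-1407 - 867\right) = \left(-2274 + 2 \left(-6\right) \left(-6 + 6\right)\right) \left(-1407 - 867\right) = \left(-2274 + 2 \left(-6\right) 0\right) \left(-2274\right) = \left(-2274 + 0\right) \left(-2274\right) = \left(-2274\right) \left(-2274\right) = 5171076$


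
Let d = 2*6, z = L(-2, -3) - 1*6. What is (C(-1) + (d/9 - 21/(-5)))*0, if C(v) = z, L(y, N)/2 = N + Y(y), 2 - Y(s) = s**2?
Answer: 0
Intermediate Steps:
Y(s) = 2 - s**2
L(y, N) = 4 - 2*y**2 + 2*N (L(y, N) = 2*(N + (2 - y**2)) = 2*(2 + N - y**2) = 4 - 2*y**2 + 2*N)
z = -16 (z = (4 - 2*(-2)**2 + 2*(-3)) - 1*6 = (4 - 2*4 - 6) - 6 = (4 - 8 - 6) - 6 = -10 - 6 = -16)
d = 12
C(v) = -16
(C(-1) + (d/9 - 21/(-5)))*0 = (-16 + (12/9 - 21/(-5)))*0 = (-16 + (12*(1/9) - 21*(-1/5)))*0 = (-16 + (4/3 + 21/5))*0 = (-16 + 83/15)*0 = -157/15*0 = 0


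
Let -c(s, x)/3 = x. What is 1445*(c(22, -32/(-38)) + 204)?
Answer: 5531460/19 ≈ 2.9113e+5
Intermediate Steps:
c(s, x) = -3*x
1445*(c(22, -32/(-38)) + 204) = 1445*(-(-96)/(-38) + 204) = 1445*(-(-96)*(-1)/38 + 204) = 1445*(-3*16/19 + 204) = 1445*(-48/19 + 204) = 1445*(3828/19) = 5531460/19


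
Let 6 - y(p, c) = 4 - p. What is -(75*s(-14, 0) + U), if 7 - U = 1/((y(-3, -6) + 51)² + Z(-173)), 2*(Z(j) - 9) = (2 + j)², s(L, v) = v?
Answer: -239811/34259 ≈ -6.9999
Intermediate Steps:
y(p, c) = 2 + p (y(p, c) = 6 - (4 - p) = 6 + (-4 + p) = 2 + p)
Z(j) = 9 + (2 + j)²/2
U = 239811/34259 (U = 7 - 1/(((2 - 3) + 51)² + (9 + (2 - 173)²/2)) = 7 - 1/((-1 + 51)² + (9 + (½)*(-171)²)) = 7 - 1/(50² + (9 + (½)*29241)) = 7 - 1/(2500 + (9 + 29241/2)) = 7 - 1/(2500 + 29259/2) = 7 - 1/34259/2 = 7 - 1*2/34259 = 7 - 2/34259 = 239811/34259 ≈ 6.9999)
-(75*s(-14, 0) + U) = -(75*0 + 239811/34259) = -(0 + 239811/34259) = -1*239811/34259 = -239811/34259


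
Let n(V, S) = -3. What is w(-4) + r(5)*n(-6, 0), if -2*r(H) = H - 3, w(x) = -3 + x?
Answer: -4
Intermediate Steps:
r(H) = 3/2 - H/2 (r(H) = -(H - 3)/2 = -(-3 + H)/2 = 3/2 - H/2)
w(-4) + r(5)*n(-6, 0) = (-3 - 4) + (3/2 - ½*5)*(-3) = -7 + (3/2 - 5/2)*(-3) = -7 - 1*(-3) = -7 + 3 = -4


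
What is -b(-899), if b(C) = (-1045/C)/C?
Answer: 1045/808201 ≈ 0.0012930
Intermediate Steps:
b(C) = -1045/C**2
-b(-899) = -(-1045)/(-899)**2 = -(-1045)/808201 = -1*(-1045/808201) = 1045/808201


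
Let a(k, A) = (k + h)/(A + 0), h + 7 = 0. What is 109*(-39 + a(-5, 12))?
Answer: -4360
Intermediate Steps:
h = -7 (h = -7 + 0 = -7)
a(k, A) = (-7 + k)/A (a(k, A) = (k - 7)/(A + 0) = (-7 + k)/A)
109*(-39 + a(-5, 12)) = 109*(-39 + (-7 - 5)/12) = 109*(-39 + (1/12)*(-12)) = 109*(-39 - 1) = 109*(-40) = -4360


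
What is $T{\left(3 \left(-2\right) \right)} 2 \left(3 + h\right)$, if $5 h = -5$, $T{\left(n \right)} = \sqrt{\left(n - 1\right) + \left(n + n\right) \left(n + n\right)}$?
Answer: $4 \sqrt{137} \approx 46.819$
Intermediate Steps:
$T{\left(n \right)} = \sqrt{-1 + n + 4 n^{2}}$ ($T{\left(n \right)} = \sqrt{\left(-1 + n\right) + 2 n 2 n} = \sqrt{\left(-1 + n\right) + 4 n^{2}} = \sqrt{-1 + n + 4 n^{2}}$)
$h = -1$ ($h = \frac{1}{5} \left(-5\right) = -1$)
$T{\left(3 \left(-2\right) \right)} 2 \left(3 + h\right) = \sqrt{-1 + 3 \left(-2\right) + 4 \left(3 \left(-2\right)\right)^{2}} \cdot 2 \left(3 - 1\right) = \sqrt{-1 - 6 + 4 \left(-6\right)^{2}} \cdot 2 \cdot 2 = \sqrt{-1 - 6 + 4 \cdot 36} \cdot 2 \cdot 2 = \sqrt{-1 - 6 + 144} \cdot 2 \cdot 2 = \sqrt{137} \cdot 2 \cdot 2 = 2 \sqrt{137} \cdot 2 = 4 \sqrt{137}$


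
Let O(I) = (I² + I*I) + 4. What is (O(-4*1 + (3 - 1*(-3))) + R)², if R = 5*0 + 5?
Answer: 289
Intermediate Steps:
O(I) = 4 + 2*I² (O(I) = (I² + I²) + 4 = 2*I² + 4 = 4 + 2*I²)
R = 5 (R = 0 + 5 = 5)
(O(-4*1 + (3 - 1*(-3))) + R)² = ((4 + 2*(-4*1 + (3 - 1*(-3)))²) + 5)² = ((4 + 2*(-4 + (3 + 3))²) + 5)² = ((4 + 2*(-4 + 6)²) + 5)² = ((4 + 2*2²) + 5)² = ((4 + 2*4) + 5)² = ((4 + 8) + 5)² = (12 + 5)² = 17² = 289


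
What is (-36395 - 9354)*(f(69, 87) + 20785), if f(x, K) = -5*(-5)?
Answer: -952036690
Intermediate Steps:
f(x, K) = 25
(-36395 - 9354)*(f(69, 87) + 20785) = (-36395 - 9354)*(25 + 20785) = -45749*20810 = -952036690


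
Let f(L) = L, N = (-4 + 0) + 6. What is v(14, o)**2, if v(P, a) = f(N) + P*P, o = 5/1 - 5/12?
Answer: 39204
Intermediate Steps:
N = 2 (N = -4 + 6 = 2)
o = 55/12 (o = 5*1 - 5*1/12 = 5 - 5/12 = 55/12 ≈ 4.5833)
v(P, a) = 2 + P**2 (v(P, a) = 2 + P*P = 2 + P**2)
v(14, o)**2 = (2 + 14**2)**2 = (2 + 196)**2 = 198**2 = 39204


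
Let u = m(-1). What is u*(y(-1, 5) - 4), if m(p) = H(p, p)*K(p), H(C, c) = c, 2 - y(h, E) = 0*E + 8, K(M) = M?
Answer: -10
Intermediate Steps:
y(h, E) = -6 (y(h, E) = 2 - (0*E + 8) = 2 - (0 + 8) = 2 - 1*8 = 2 - 8 = -6)
m(p) = p² (m(p) = p*p = p²)
u = 1 (u = (-1)² = 1)
u*(y(-1, 5) - 4) = 1*(-6 - 4) = 1*(-10) = -10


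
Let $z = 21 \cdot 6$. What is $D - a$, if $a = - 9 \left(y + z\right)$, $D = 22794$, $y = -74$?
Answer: $23262$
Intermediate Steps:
$z = 126$
$a = -468$ ($a = - 9 \left(-74 + 126\right) = \left(-9\right) 52 = -468$)
$D - a = 22794 - -468 = 22794 + 468 = 23262$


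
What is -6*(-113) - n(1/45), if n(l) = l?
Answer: 30509/45 ≈ 677.98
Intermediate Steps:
-6*(-113) - n(1/45) = -6*(-113) - 1/45 = 678 - 1*1/45 = 678 - 1/45 = 30509/45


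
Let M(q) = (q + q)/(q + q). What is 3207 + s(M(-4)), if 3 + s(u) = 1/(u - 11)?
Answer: 32039/10 ≈ 3203.9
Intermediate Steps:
M(q) = 1 (M(q) = (2*q)/((2*q)) = (2*q)*(1/(2*q)) = 1)
s(u) = -3 + 1/(-11 + u) (s(u) = -3 + 1/(u - 11) = -3 + 1/(-11 + u))
3207 + s(M(-4)) = 3207 + (34 - 3*1)/(-11 + 1) = 3207 + (34 - 3)/(-10) = 3207 - ⅒*31 = 3207 - 31/10 = 32039/10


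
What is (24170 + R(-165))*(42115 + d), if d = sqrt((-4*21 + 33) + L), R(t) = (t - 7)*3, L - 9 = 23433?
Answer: 996188210 + 70962*sqrt(2599) ≈ 9.9981e+8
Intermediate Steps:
L = 23442 (L = 9 + 23433 = 23442)
R(t) = -21 + 3*t (R(t) = (-7 + t)*3 = -21 + 3*t)
d = 3*sqrt(2599) (d = sqrt((-4*21 + 33) + 23442) = sqrt((-84 + 33) + 23442) = sqrt(-51 + 23442) = sqrt(23391) = 3*sqrt(2599) ≈ 152.94)
(24170 + R(-165))*(42115 + d) = (24170 + (-21 + 3*(-165)))*(42115 + 3*sqrt(2599)) = (24170 + (-21 - 495))*(42115 + 3*sqrt(2599)) = (24170 - 516)*(42115 + 3*sqrt(2599)) = 23654*(42115 + 3*sqrt(2599)) = 996188210 + 70962*sqrt(2599)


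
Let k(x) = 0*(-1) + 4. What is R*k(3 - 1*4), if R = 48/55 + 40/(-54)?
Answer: 784/1485 ≈ 0.52795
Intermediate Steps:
R = 196/1485 (R = 48*(1/55) + 40*(-1/54) = 48/55 - 20/27 = 196/1485 ≈ 0.13199)
k(x) = 4 (k(x) = 0 + 4 = 4)
R*k(3 - 1*4) = (196/1485)*4 = 784/1485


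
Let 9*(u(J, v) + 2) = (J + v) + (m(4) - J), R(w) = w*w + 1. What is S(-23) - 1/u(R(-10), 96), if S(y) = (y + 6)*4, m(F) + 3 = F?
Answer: -5381/79 ≈ -68.114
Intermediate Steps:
m(F) = -3 + F
R(w) = 1 + w² (R(w) = w² + 1 = 1 + w²)
S(y) = 24 + 4*y (S(y) = (6 + y)*4 = 24 + 4*y)
u(J, v) = -17/9 + v/9 (u(J, v) = -2 + ((J + v) + ((-3 + 4) - J))/9 = -2 + ((J + v) + (1 - J))/9 = -2 + (1 + v)/9 = -2 + (⅑ + v/9) = -17/9 + v/9)
S(-23) - 1/u(R(-10), 96) = (24 + 4*(-23)) - 1/(-17/9 + (⅑)*96) = (24 - 92) - 1/(-17/9 + 32/3) = -68 - 1/79/9 = -68 - 1*9/79 = -68 - 9/79 = -5381/79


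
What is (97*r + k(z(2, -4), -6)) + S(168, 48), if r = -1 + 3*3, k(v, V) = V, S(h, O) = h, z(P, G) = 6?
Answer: 938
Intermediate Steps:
r = 8 (r = -1 + 9 = 8)
(97*r + k(z(2, -4), -6)) + S(168, 48) = (97*8 - 6) + 168 = (776 - 6) + 168 = 770 + 168 = 938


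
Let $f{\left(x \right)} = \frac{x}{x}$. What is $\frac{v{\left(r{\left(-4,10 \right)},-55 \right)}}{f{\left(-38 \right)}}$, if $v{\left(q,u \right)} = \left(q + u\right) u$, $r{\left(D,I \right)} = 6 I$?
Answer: $-275$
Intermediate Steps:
$v{\left(q,u \right)} = u \left(q + u\right)$
$f{\left(x \right)} = 1$
$\frac{v{\left(r{\left(-4,10 \right)},-55 \right)}}{f{\left(-38 \right)}} = \frac{\left(-55\right) \left(6 \cdot 10 - 55\right)}{1} = - 55 \left(60 - 55\right) 1 = \left(-55\right) 5 \cdot 1 = \left(-275\right) 1 = -275$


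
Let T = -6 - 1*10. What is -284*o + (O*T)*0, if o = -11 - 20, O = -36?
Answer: 8804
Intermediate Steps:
T = -16 (T = -6 - 10 = -16)
o = -31
-284*o + (O*T)*0 = -284*(-31) - 36*(-16)*0 = 8804 + 576*0 = 8804 + 0 = 8804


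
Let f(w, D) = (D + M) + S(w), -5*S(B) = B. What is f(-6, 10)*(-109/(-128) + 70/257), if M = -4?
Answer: 332757/41120 ≈ 8.0923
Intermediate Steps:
S(B) = -B/5
f(w, D) = -4 + D - w/5 (f(w, D) = (D - 4) - w/5 = (-4 + D) - w/5 = -4 + D - w/5)
f(-6, 10)*(-109/(-128) + 70/257) = (-4 + 10 - ⅕*(-6))*(-109/(-128) + 70/257) = (-4 + 10 + 6/5)*(-109*(-1/128) + 70*(1/257)) = 36*(109/128 + 70/257)/5 = (36/5)*(36973/32896) = 332757/41120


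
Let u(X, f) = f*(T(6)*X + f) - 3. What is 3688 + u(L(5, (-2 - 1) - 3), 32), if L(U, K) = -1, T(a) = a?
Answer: 4517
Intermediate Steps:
u(X, f) = -3 + f*(f + 6*X) (u(X, f) = f*(6*X + f) - 3 = f*(f + 6*X) - 3 = -3 + f*(f + 6*X))
3688 + u(L(5, (-2 - 1) - 3), 32) = 3688 + (-3 + 32² + 6*(-1)*32) = 3688 + (-3 + 1024 - 192) = 3688 + 829 = 4517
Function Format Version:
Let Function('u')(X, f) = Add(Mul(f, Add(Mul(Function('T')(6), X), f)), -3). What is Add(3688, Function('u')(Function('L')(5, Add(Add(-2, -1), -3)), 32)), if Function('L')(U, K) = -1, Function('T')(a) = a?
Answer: 4517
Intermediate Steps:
Function('u')(X, f) = Add(-3, Mul(f, Add(f, Mul(6, X)))) (Function('u')(X, f) = Add(Mul(f, Add(Mul(6, X), f)), -3) = Add(Mul(f, Add(f, Mul(6, X))), -3) = Add(-3, Mul(f, Add(f, Mul(6, X)))))
Add(3688, Function('u')(Function('L')(5, Add(Add(-2, -1), -3)), 32)) = Add(3688, Add(-3, Pow(32, 2), Mul(6, -1, 32))) = Add(3688, Add(-3, 1024, -192)) = Add(3688, 829) = 4517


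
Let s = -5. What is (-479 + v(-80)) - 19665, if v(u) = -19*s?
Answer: -20049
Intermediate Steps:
v(u) = 95 (v(u) = -19*(-5) = 95)
(-479 + v(-80)) - 19665 = (-479 + 95) - 19665 = -384 - 19665 = -20049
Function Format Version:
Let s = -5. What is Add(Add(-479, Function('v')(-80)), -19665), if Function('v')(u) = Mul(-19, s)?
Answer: -20049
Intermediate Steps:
Function('v')(u) = 95 (Function('v')(u) = Mul(-19, -5) = 95)
Add(Add(-479, Function('v')(-80)), -19665) = Add(Add(-479, 95), -19665) = Add(-384, -19665) = -20049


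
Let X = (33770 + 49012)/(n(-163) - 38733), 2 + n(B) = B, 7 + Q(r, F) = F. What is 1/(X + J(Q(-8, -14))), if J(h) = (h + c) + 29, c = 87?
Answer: 2161/200696 ≈ 0.010768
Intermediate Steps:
Q(r, F) = -7 + F
n(B) = -2 + B
X = -4599/2161 (X = (33770 + 49012)/((-2 - 163) - 38733) = 82782/(-165 - 38733) = 82782/(-38898) = 82782*(-1/38898) = -4599/2161 ≈ -2.1282)
J(h) = 116 + h (J(h) = (h + 87) + 29 = (87 + h) + 29 = 116 + h)
1/(X + J(Q(-8, -14))) = 1/(-4599/2161 + (116 + (-7 - 14))) = 1/(-4599/2161 + (116 - 21)) = 1/(-4599/2161 + 95) = 1/(200696/2161) = 2161/200696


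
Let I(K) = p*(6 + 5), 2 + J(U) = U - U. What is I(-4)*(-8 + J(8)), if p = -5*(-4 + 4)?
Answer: 0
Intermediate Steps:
p = 0 (p = -5*0 = 0)
J(U) = -2 (J(U) = -2 + (U - U) = -2 + 0 = -2)
I(K) = 0 (I(K) = 0*(6 + 5) = 0*11 = 0)
I(-4)*(-8 + J(8)) = 0*(-8 - 2) = 0*(-10) = 0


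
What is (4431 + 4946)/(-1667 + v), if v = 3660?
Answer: 9377/1993 ≈ 4.7050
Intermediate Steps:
(4431 + 4946)/(-1667 + v) = (4431 + 4946)/(-1667 + 3660) = 9377/1993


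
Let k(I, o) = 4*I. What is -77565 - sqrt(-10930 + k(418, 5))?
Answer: -77565 - I*sqrt(9258) ≈ -77565.0 - 96.219*I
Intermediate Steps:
-77565 - sqrt(-10930 + k(418, 5)) = -77565 - sqrt(-10930 + 4*418) = -77565 - sqrt(-10930 + 1672) = -77565 - sqrt(-9258) = -77565 - I*sqrt(9258)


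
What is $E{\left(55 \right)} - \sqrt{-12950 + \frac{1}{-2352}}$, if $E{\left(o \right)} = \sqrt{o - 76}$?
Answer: $i \left(\sqrt{21} - \frac{\sqrt{91375203}}{84}\right) \approx - 109.22 i$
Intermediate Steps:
$E{\left(o \right)} = \sqrt{-76 + o}$
$E{\left(55 \right)} - \sqrt{-12950 + \frac{1}{-2352}} = \sqrt{-76 + 55} - \sqrt{-12950 + \frac{1}{-2352}} = \sqrt{-21} - \sqrt{-12950 - \frac{1}{2352}} = i \sqrt{21} - \sqrt{- \frac{30458401}{2352}} = i \sqrt{21} - \frac{i \sqrt{91375203}}{84}$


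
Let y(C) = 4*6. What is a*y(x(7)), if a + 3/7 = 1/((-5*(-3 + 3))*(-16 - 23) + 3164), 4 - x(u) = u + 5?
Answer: -8130/791 ≈ -10.278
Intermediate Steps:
x(u) = -1 - u (x(u) = 4 - (u + 5) = 4 - (5 + u) = 4 + (-5 - u) = -1 - u)
y(C) = 24
a = -1355/3164 (a = -3/7 + 1/((-5*(-3 + 3))*(-16 - 23) + 3164) = -3/7 + 1/(-5*0*(-39) + 3164) = -3/7 + 1/(0*(-39) + 3164) = -3/7 + 1/(0 + 3164) = -3/7 + 1/3164 = -1355/3164 ≈ -0.42826)
a*y(x(7)) = -1355/3164*24 = -8130/791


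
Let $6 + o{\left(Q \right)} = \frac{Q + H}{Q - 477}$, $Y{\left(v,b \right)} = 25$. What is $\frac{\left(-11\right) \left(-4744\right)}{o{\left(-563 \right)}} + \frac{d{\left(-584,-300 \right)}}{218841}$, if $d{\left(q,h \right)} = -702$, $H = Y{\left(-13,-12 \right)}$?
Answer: $- \frac{1979467116094}{207971897} \approx -9518.0$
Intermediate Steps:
$H = 25$
$o{\left(Q \right)} = -6 + \frac{25 + Q}{-477 + Q}$ ($o{\left(Q \right)} = -6 + \frac{Q + 25}{Q - 477} = -6 + \frac{25 + Q}{-477 + Q}$)
$\frac{\left(-11\right) \left(-4744\right)}{o{\left(-563 \right)}} + \frac{d{\left(-584,-300 \right)}}{218841} = \frac{\left(-11\right) \left(-4744\right)}{\frac{1}{-477 - 563} \left(2887 - -2815\right)} - \frac{702}{218841} = \frac{52184}{\frac{1}{-1040} \left(2887 + 2815\right)} - \frac{234}{72947} = \frac{52184}{\left(- \frac{1}{1040}\right) 5702} - \frac{234}{72947} = \frac{52184}{- \frac{2851}{520}} - \frac{234}{72947} = 52184 \left(- \frac{520}{2851}\right) - \frac{234}{72947} = - \frac{27135680}{2851} - \frac{234}{72947} = - \frac{1979467116094}{207971897}$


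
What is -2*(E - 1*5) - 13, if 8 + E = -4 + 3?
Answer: 15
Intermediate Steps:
E = -9 (E = -8 + (-4 + 3) = -8 - 1 = -9)
-2*(E - 1*5) - 13 = -2*(-9 - 1*5) - 13 = -2*(-9 - 5) - 13 = -2*(-14) - 13 = 28 - 13 = 15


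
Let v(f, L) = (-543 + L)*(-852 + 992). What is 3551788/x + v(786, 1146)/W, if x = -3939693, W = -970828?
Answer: -945191030881/956191068951 ≈ -0.98850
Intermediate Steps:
v(f, L) = -76020 + 140*L (v(f, L) = (-543 + L)*140 = -76020 + 140*L)
3551788/x + v(786, 1146)/W = 3551788/(-3939693) + (-76020 + 140*1146)/(-970828) = 3551788*(-1/3939693) + (-76020 + 160440)*(-1/970828) = -3551788/3939693 + 84420*(-1/970828) = -3551788/3939693 - 21105/242707 = -945191030881/956191068951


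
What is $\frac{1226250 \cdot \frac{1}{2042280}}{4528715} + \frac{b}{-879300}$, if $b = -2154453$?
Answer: $\frac{307505095663522}{125502489952575} \approx 2.4502$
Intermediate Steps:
$\frac{1226250 \cdot \frac{1}{2042280}}{4528715} + \frac{b}{-879300} = \frac{1226250 \cdot \frac{1}{2042280}}{4528715} - \frac{2154453}{-879300} = 1226250 \cdot \frac{1}{2042280} \cdot \frac{1}{4528715} - - \frac{718151}{293100} = \frac{13625}{22692} \cdot \frac{1}{4528715} + \frac{718151}{293100} = \frac{2725}{20553120156} + \frac{718151}{293100} = \frac{307505095663522}{125502489952575}$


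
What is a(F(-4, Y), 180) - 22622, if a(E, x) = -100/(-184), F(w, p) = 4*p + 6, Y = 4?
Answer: -1040587/46 ≈ -22621.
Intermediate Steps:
F(w, p) = 6 + 4*p
a(E, x) = 25/46 (a(E, x) = -100*(-1/184) = 25/46)
a(F(-4, Y), 180) - 22622 = 25/46 - 22622 = -1040587/46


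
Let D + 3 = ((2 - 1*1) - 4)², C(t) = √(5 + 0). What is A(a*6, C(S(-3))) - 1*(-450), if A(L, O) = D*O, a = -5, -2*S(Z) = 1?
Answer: 450 + 6*√5 ≈ 463.42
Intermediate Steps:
S(Z) = -½ (S(Z) = -½*1 = -½)
C(t) = √5
D = 6 (D = -3 + ((2 - 1*1) - 4)² = -3 + ((2 - 1) - 4)² = -3 + (1 - 4)² = -3 + (-3)² = -3 + 9 = 6)
A(L, O) = 6*O
A(a*6, C(S(-3))) - 1*(-450) = 6*√5 - 1*(-450) = 6*√5 + 450 = 450 + 6*√5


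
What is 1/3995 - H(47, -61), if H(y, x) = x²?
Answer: -14865394/3995 ≈ -3721.0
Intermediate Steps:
1/3995 - H(47, -61) = 1/3995 - 1*(-61)² = 1/3995 - 1*3721 = 1/3995 - 3721 = -14865394/3995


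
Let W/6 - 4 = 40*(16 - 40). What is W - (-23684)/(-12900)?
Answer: -18504521/3225 ≈ -5737.8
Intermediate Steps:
W = -5736 (W = 24 + 6*(40*(16 - 40)) = 24 + 6*(40*(-24)) = 24 + 6*(-960) = 24 - 5760 = -5736)
W - (-23684)/(-12900) = -5736 - (-23684)/(-12900) = -5736 - (-23684)*(-1)/12900 = -5736 - 1*5921/3225 = -5736 - 5921/3225 = -18504521/3225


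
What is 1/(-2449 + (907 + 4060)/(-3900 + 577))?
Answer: -3323/8142994 ≈ -0.00040808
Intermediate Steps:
1/(-2449 + (907 + 4060)/(-3900 + 577)) = 1/(-2449 + 4967/(-3323)) = 1/(-2449 + 4967*(-1/3323)) = 1/(-2449 - 4967/3323) = 1/(-8142994/3323) = -3323/8142994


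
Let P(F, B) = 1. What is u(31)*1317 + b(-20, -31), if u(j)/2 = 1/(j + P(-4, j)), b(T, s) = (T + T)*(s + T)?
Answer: 33957/16 ≈ 2122.3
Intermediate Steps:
b(T, s) = 2*T*(T + s) (b(T, s) = (2*T)*(T + s) = 2*T*(T + s))
u(j) = 2/(1 + j) (u(j) = 2/(j + 1) = 2/(1 + j))
u(31)*1317 + b(-20, -31) = (2/(1 + 31))*1317 + 2*(-20)*(-20 - 31) = (2/32)*1317 + 2*(-20)*(-51) = (2*(1/32))*1317 + 2040 = (1/16)*1317 + 2040 = 1317/16 + 2040 = 33957/16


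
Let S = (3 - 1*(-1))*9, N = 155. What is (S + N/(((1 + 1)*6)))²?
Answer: 344569/144 ≈ 2392.8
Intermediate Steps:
S = 36 (S = (3 + 1)*9 = 4*9 = 36)
(S + N/(((1 + 1)*6)))² = (36 + 155/(((1 + 1)*6)))² = (36 + 155/((2*6)))² = (36 + 155/12)² = (587/12)² = 344569/144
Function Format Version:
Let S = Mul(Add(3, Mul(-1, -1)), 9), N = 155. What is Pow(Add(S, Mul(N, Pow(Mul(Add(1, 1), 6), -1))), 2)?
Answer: Rational(344569, 144) ≈ 2392.8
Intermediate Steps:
S = 36 (S = Mul(Add(3, 1), 9) = Mul(4, 9) = 36)
Pow(Add(S, Mul(N, Pow(Mul(Add(1, 1), 6), -1))), 2) = Pow(Add(36, Mul(155, Pow(Mul(Add(1, 1), 6), -1))), 2) = Pow(Add(36, Mul(155, Pow(Mul(2, 6), -1))), 2) = Pow(Add(36, Mul(155, Pow(12, -1))), 2) = Pow(Add(36, Mul(155, Rational(1, 12))), 2) = Pow(Add(36, Rational(155, 12)), 2) = Pow(Rational(587, 12), 2) = Rational(344569, 144)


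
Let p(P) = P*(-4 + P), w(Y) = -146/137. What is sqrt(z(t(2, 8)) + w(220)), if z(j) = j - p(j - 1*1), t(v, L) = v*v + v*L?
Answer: I*sqrt(4993787)/137 ≈ 16.312*I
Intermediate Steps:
w(Y) = -146/137 (w(Y) = -146*1/137 = -146/137)
t(v, L) = v**2 + L*v
z(j) = j - (-1 + j)*(-5 + j) (z(j) = j - (j - 1*1)*(-4 + (j - 1*1)) = j - (j - 1)*(-4 + (j - 1)) = j - (-1 + j)*(-4 + (-1 + j)) = j - (-1 + j)*(-5 + j))
sqrt(z(t(2, 8)) + w(220)) = sqrt((2*(8 + 2) - (-1 + 2*(8 + 2))*(-5 + 2*(8 + 2))) - 146/137) = sqrt((2*10 - (-1 + 2*10)*(-5 + 2*10)) - 146/137) = sqrt((20 - (-1 + 20)*(-5 + 20)) - 146/137) = sqrt((20 - 1*19*15) - 146/137) = sqrt((20 - 285) - 146/137) = sqrt(-265 - 146/137) = sqrt(-36451/137) = I*sqrt(4993787)/137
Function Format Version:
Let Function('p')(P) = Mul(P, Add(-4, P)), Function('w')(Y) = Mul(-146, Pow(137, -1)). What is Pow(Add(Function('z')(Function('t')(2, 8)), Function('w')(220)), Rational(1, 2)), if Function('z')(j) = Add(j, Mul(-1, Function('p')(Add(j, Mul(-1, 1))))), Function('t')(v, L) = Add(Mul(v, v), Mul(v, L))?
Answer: Mul(Rational(1, 137), I, Pow(4993787, Rational(1, 2))) ≈ Mul(16.312, I)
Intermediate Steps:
Function('w')(Y) = Rational(-146, 137) (Function('w')(Y) = Mul(-146, Rational(1, 137)) = Rational(-146, 137))
Function('t')(v, L) = Add(Pow(v, 2), Mul(L, v))
Function('z')(j) = Add(j, Mul(-1, Add(-1, j), Add(-5, j))) (Function('z')(j) = Add(j, Mul(-1, Mul(Add(j, Mul(-1, 1)), Add(-4, Add(j, Mul(-1, 1)))))) = Add(j, Mul(-1, Mul(Add(j, -1), Add(-4, Add(j, -1))))) = Add(j, Mul(-1, Mul(Add(-1, j), Add(-4, Add(-1, j))))) = Add(j, Mul(-1, Mul(Add(-1, j), Add(-5, j)))) = Add(j, Mul(-1, Add(-1, j), Add(-5, j))))
Pow(Add(Function('z')(Function('t')(2, 8)), Function('w')(220)), Rational(1, 2)) = Pow(Add(Add(Mul(2, Add(8, 2)), Mul(-1, Add(-1, Mul(2, Add(8, 2))), Add(-5, Mul(2, Add(8, 2))))), Rational(-146, 137)), Rational(1, 2)) = Pow(Add(Add(Mul(2, 10), Mul(-1, Add(-1, Mul(2, 10)), Add(-5, Mul(2, 10)))), Rational(-146, 137)), Rational(1, 2)) = Pow(Add(Add(20, Mul(-1, Add(-1, 20), Add(-5, 20))), Rational(-146, 137)), Rational(1, 2)) = Pow(Add(Add(20, Mul(-1, 19, 15)), Rational(-146, 137)), Rational(1, 2)) = Pow(Add(Add(20, -285), Rational(-146, 137)), Rational(1, 2)) = Pow(Add(-265, Rational(-146, 137)), Rational(1, 2)) = Pow(Rational(-36451, 137), Rational(1, 2)) = Mul(Rational(1, 137), I, Pow(4993787, Rational(1, 2)))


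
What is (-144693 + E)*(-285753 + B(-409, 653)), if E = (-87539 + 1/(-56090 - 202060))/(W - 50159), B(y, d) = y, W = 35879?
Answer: 76315266429115492069/1843191000 ≈ 4.1404e+10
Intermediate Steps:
E = 22598192851/3686382000 (E = (-87539 + 1/(-56090 - 202060))/(35879 - 50159) = (-87539 + 1/(-258150))/(-14280) = (-87539 - 1/258150)*(-1/14280) = -22598192851/258150*(-1/14280) = 22598192851/3686382000 ≈ 6.1302)
(-144693 + E)*(-285753 + B(-409, 653)) = (-144693 + 22598192851/3686382000)*(-285753 - 409) = -533371072533149/3686382000*(-286162) = 76315266429115492069/1843191000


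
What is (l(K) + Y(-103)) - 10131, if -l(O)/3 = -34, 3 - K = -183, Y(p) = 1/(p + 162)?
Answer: -591710/59 ≈ -10029.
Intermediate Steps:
Y(p) = 1/(162 + p)
K = 186 (K = 3 - 1*(-183) = 3 + 183 = 186)
l(O) = 102 (l(O) = -3*(-34) = 102)
(l(K) + Y(-103)) - 10131 = (102 + 1/(162 - 103)) - 10131 = (102 + 1/59) - 10131 = 6019/59 - 10131 = -591710/59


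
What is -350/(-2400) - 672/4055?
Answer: -3871/194640 ≈ -0.019888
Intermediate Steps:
-350/(-2400) - 672/4055 = -350*(-1/2400) - 672*1/4055 = 7/48 - 672/4055 = -3871/194640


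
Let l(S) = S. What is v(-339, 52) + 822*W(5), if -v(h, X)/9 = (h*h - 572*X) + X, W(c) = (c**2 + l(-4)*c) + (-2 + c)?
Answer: -760485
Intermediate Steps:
W(c) = -2 + c**2 - 3*c (W(c) = (c**2 - 4*c) + (-2 + c) = -2 + c**2 - 3*c)
v(h, X) = -9*h**2 + 5139*X (v(h, X) = -9*((h*h - 572*X) + X) = -9*((h**2 - 572*X) + X) = -9*(h**2 - 571*X) = -9*h**2 + 5139*X)
v(-339, 52) + 822*W(5) = (-9*(-339)**2 + 5139*52) + 822*(-2 + 5**2 - 3*5) = (-9*114921 + 267228) + 822*(-2 + 25 - 15) = (-1034289 + 267228) + 822*8 = -767061 + 6576 = -760485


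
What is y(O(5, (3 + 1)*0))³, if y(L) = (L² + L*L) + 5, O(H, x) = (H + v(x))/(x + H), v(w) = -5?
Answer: 125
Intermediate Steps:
O(H, x) = (-5 + H)/(H + x) (O(H, x) = (H - 5)/(x + H) = (-5 + H)/(H + x))
y(L) = 5 + 2*L² (y(L) = (L² + L²) + 5 = 2*L² + 5 = 5 + 2*L²)
y(O(5, (3 + 1)*0))³ = (5 + 2*((-5 + 5)/(5 + (3 + 1)*0))²)³ = (5 + 2*(0/(5 + 4*0))²)³ = (5 + 2*(0/(5 + 0))²)³ = (5 + 2*(0/5)²)³ = (5 + 2*((⅕)*0)²)³ = (5 + 2*0²)³ = (5 + 2*0)³ = (5 + 0)³ = 5³ = 125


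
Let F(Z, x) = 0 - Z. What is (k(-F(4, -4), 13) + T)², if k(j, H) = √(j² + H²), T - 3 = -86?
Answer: (83 - √185)² ≈ 4816.2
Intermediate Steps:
T = -83 (T = 3 - 86 = -83)
F(Z, x) = -Z
k(j, H) = √(H² + j²)
(k(-F(4, -4), 13) + T)² = (√(13² + (-(-1)*4)²) - 83)² = (√(169 + (-1*(-4))²) - 83)² = (√(169 + 4²) - 83)² = (√(169 + 16) - 83)² = (√185 - 83)² = (-83 + √185)²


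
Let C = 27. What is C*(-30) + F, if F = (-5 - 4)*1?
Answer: -819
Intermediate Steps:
F = -9 (F = -9*1 = -9)
C*(-30) + F = 27*(-30) - 9 = -810 - 9 = -819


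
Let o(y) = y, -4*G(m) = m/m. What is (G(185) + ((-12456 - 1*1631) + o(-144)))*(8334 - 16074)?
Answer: 110149875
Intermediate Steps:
G(m) = -¼ (G(m) = -m/(4*m) = -¼*1 = -¼)
(G(185) + ((-12456 - 1*1631) + o(-144)))*(8334 - 16074) = (-¼ + ((-12456 - 1*1631) - 144))*(8334 - 16074) = (-¼ + ((-12456 - 1631) - 144))*(-7740) = (-¼ + (-14087 - 144))*(-7740) = (-¼ - 14231)*(-7740) = -56925/4*(-7740) = 110149875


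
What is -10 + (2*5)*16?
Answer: 150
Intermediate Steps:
-10 + (2*5)*16 = -10 + 10*16 = -10 + 160 = 150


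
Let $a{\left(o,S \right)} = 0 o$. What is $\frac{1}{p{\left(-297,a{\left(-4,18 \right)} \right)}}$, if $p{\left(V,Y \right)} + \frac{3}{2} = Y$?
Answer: $- \frac{2}{3} \approx -0.66667$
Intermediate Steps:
$a{\left(o,S \right)} = 0$
$p{\left(V,Y \right)} = - \frac{3}{2} + Y$
$\frac{1}{p{\left(-297,a{\left(-4,18 \right)} \right)}} = \frac{1}{- \frac{3}{2} + 0} = \frac{1}{- \frac{3}{2}} = - \frac{2}{3}$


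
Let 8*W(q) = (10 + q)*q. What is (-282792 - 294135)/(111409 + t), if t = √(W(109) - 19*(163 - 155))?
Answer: -514198881144/99295710493 + 1153854*√23510/99295710493 ≈ -5.1767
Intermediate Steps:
W(q) = q*(10 + q)/8 (W(q) = ((10 + q)*q)/8 = (q*(10 + q))/8 = q*(10 + q)/8)
t = √23510/4 (t = √((⅛)*109*(10 + 109) - 19*(163 - 155)) = √((⅛)*109*119 - 19*8) = √(12971/8 - 152) = √(11755/8) = √23510/4 ≈ 38.332)
(-282792 - 294135)/(111409 + t) = (-282792 - 294135)/(111409 + √23510/4) = -576927/(111409 + √23510/4)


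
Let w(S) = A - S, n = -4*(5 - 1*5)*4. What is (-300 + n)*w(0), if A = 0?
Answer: 0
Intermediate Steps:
n = 0 (n = -4*(5 - 5)*4 = -4*0*4 = 0*4 = 0)
w(S) = -S (w(S) = 0 - S = -S)
(-300 + n)*w(0) = (-300 + 0)*(-1*0) = -300*0 = 0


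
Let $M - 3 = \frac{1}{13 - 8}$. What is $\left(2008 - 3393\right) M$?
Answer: $-4432$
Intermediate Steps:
$M = \frac{16}{5}$ ($M = 3 + \frac{1}{13 - 8} = 3 + \frac{1}{5} = \frac{16}{5} \approx 3.2$)
$\left(2008 - 3393\right) M = \left(2008 - 3393\right) \frac{16}{5} = \left(-1385\right) \frac{16}{5} = -4432$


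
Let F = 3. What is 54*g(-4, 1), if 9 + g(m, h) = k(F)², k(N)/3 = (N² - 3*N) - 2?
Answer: 1458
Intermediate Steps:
k(N) = -6 - 9*N + 3*N² (k(N) = 3*((N² - 3*N) - 2) = 3*(-2 + N² - 3*N) = -6 - 9*N + 3*N²)
g(m, h) = 27 (g(m, h) = -9 + (-6 - 9*3 + 3*3²)² = -9 + (-6 - 27 + 3*9)² = -9 + (-6 - 27 + 27)² = -9 + (-6)² = -9 + 36 = 27)
54*g(-4, 1) = 54*27 = 1458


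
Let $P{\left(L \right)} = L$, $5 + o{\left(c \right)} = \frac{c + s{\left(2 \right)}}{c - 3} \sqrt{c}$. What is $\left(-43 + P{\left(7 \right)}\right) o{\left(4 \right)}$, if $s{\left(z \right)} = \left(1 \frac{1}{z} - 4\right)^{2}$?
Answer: $-990$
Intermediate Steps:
$s{\left(z \right)} = \left(-4 + \frac{1}{z}\right)^{2}$ ($s{\left(z \right)} = \left(\frac{1}{z} - 4\right)^{2} = \left(-4 + \frac{1}{z}\right)^{2}$)
$o{\left(c \right)} = -5 + \frac{\sqrt{c} \left(\frac{49}{4} + c\right)}{-3 + c}$ ($o{\left(c \right)} = -5 + \frac{c + \frac{\left(-1 + 4 \cdot 2\right)^{2}}{4}}{c - 3} \sqrt{c} = -5 + \frac{c + \frac{\left(-1 + 8\right)^{2}}{4}}{-3 + c} \sqrt{c} = -5 + \frac{c + \frac{7^{2}}{4}}{-3 + c} \sqrt{c} = -5 + \frac{c + \frac{1}{4} \cdot 49}{-3 + c} \sqrt{c} = -5 + \frac{c + \frac{49}{4}}{-3 + c} \sqrt{c} = -5 + \frac{\frac{49}{4} + c}{-3 + c} \sqrt{c} = -5 + \frac{\sqrt{c} \left(\frac{49}{4} + c\right)}{-3 + c}$)
$\left(-43 + P{\left(7 \right)}\right) o{\left(4 \right)} = \left(-43 + 7\right) \frac{15 + 4^{\frac{3}{2}} - 20 + \frac{49 \sqrt{4}}{4}}{-3 + 4} = - 36 \frac{15 + 8 - 20 + \frac{49}{4} \cdot 2}{1} = - 36 \cdot 1 \left(15 + 8 - 20 + \frac{49}{2}\right) = - 36 \cdot 1 \cdot \frac{55}{2} = \left(-36\right) \frac{55}{2} = -990$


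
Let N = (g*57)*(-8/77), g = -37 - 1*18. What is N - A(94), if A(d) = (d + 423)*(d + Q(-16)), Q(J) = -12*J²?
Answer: 10779662/7 ≈ 1.5400e+6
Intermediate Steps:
g = -55 (g = -37 - 18 = -55)
A(d) = (-3072 + d)*(423 + d) (A(d) = (d + 423)*(d - 12*(-16)²) = (423 + d)*(d - 12*256) = (423 + d)*(d - 3072) = (423 + d)*(-3072 + d) = (-3072 + d)*(423 + d))
N = 2280/7 (N = (-55*57)*(-8/77) = -(-25080)/77 = -3135*(-8/77) = 2280/7 ≈ 325.71)
N - A(94) = 2280/7 - (-1299456 + 94² - 2649*94) = 2280/7 - (-1299456 + 8836 - 249006) = 2280/7 - 1*(-1539626) = 2280/7 + 1539626 = 10779662/7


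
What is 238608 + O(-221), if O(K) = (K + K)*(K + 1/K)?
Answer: 336292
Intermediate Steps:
O(K) = 2*K*(K + 1/K) (O(K) = (2*K)*(K + 1/K) = 2*K*(K + 1/K))
238608 + O(-221) = 238608 + (2 + 2*(-221)²) = 238608 + (2 + 2*48841) = 238608 + (2 + 97682) = 238608 + 97684 = 336292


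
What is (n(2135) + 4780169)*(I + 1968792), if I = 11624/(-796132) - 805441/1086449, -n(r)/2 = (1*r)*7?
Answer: 22223467816795319588473/2376254987 ≈ 9.3523e+12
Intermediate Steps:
n(r) = -14*r (n(r) = -2*1*r*7 = -2*r*7 = -14*r)
I = -1796335817/2376254987 (I = 11624*(-1/796132) - 805441*1/1086449 = -2906/199033 - 8851/11939 = -1796335817/2376254987 ≈ -0.75595)
(n(2135) + 4780169)*(I + 1968792) = (-14*2135 + 4780169)*(-1796335817/2376254987 + 1968792) = (-29890 + 4780169)*(4678350012029887/2376254987) = 4750279*(4678350012029887/2376254987) = 22223467816795319588473/2376254987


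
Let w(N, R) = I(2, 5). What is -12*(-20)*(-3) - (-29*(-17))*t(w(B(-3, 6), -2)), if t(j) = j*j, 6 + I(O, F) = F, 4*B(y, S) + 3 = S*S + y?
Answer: -1213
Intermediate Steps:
B(y, S) = -3/4 + y/4 + S**2/4 (B(y, S) = -3/4 + (S*S + y)/4 = -3/4 + (S**2 + y)/4 = -3/4 + (y + S**2)/4 = -3/4 + (y/4 + S**2/4) = -3/4 + y/4 + S**2/4)
I(O, F) = -6 + F
w(N, R) = -1 (w(N, R) = -6 + 5 = -1)
t(j) = j**2
-12*(-20)*(-3) - (-29*(-17))*t(w(B(-3, 6), -2)) = -12*(-20)*(-3) - (-29*(-17))*(-1)**2 = 240*(-3) - 493 = -720 - 1*493 = -720 - 493 = -1213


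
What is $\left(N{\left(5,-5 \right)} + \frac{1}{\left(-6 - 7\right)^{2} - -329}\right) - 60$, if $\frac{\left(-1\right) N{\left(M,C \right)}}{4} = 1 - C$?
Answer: $- \frac{41831}{498} \approx -83.998$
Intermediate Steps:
$N{\left(M,C \right)} = -4 + 4 C$ ($N{\left(M,C \right)} = - 4 \left(1 - C\right) = -4 + 4 C$)
$\left(N{\left(5,-5 \right)} + \frac{1}{\left(-6 - 7\right)^{2} - -329}\right) - 60 = \left(\left(-4 + 4 \left(-5\right)\right) + \frac{1}{\left(-6 - 7\right)^{2} - -329}\right) - 60 = \left(\left(-4 - 20\right) + \frac{1}{\left(-13\right)^{2} + 329}\right) - 60 = \left(-24 + \frac{1}{169 + 329}\right) - 60 = \left(-24 + \frac{1}{498}\right) - 60 = - \frac{11951}{498} - 60 = - \frac{41831}{498}$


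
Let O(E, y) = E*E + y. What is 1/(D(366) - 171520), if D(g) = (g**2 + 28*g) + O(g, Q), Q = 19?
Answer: 1/106659 ≈ 9.3757e-6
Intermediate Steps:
O(E, y) = y + E**2 (O(E, y) = E**2 + y = y + E**2)
D(g) = 19 + 2*g**2 + 28*g (D(g) = (g**2 + 28*g) + (19 + g**2) = 19 + 2*g**2 + 28*g)
1/(D(366) - 171520) = 1/((19 + 2*366**2 + 28*366) - 171520) = 1/((19 + 2*133956 + 10248) - 171520) = 1/((19 + 267912 + 10248) - 171520) = 1/(278179 - 171520) = 1/106659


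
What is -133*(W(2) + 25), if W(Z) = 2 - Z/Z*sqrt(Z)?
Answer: -3591 + 133*sqrt(2) ≈ -3402.9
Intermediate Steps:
W(Z) = 2 - sqrt(Z)
-133*(W(2) + 25) = -133*((2 - sqrt(2)) + 25) = -133*(27 - sqrt(2)) = -3591 + 133*sqrt(2)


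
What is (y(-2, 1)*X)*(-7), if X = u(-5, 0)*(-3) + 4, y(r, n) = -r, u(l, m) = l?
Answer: -266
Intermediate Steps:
X = 19 (X = -5*(-3) + 4 = 15 + 4 = 19)
(y(-2, 1)*X)*(-7) = (-1*(-2)*19)*(-7) = (2*19)*(-7) = 38*(-7) = -266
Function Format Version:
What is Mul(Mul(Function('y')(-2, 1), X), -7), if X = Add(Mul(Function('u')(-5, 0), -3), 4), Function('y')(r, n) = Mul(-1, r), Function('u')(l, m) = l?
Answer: -266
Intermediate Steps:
X = 19 (X = Add(Mul(-5, -3), 4) = Add(15, 4) = 19)
Mul(Mul(Function('y')(-2, 1), X), -7) = Mul(Mul(Mul(-1, -2), 19), -7) = Mul(Mul(2, 19), -7) = Mul(38, -7) = -266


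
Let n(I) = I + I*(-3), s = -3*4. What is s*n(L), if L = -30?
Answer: -720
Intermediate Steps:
s = -12
n(I) = -2*I (n(I) = I - 3*I = -2*I)
s*n(L) = -(-24)*(-30) = -12*60 = -720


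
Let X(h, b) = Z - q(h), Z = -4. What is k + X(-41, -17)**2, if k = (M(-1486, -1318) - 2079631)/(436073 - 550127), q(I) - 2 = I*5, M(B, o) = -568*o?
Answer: 1505994487/38018 ≈ 39613.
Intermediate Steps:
q(I) = 2 + 5*I (q(I) = 2 + I*5 = 2 + 5*I)
X(h, b) = -6 - 5*h (X(h, b) = -4 - (2 + 5*h) = -4 + (-2 - 5*h) = -6 - 5*h)
k = 443669/38018 (k = (-568*(-1318) - 2079631)/(436073 - 550127) = (748624 - 2079631)/(-114054) = -1331007*(-1/114054) = 443669/38018 ≈ 11.670)
k + X(-41, -17)**2 = 443669/38018 + (-6 - 5*(-41))**2 = 443669/38018 + (-6 + 205)**2 = 443669/38018 + 199**2 = 443669/38018 + 39601 = 1505994487/38018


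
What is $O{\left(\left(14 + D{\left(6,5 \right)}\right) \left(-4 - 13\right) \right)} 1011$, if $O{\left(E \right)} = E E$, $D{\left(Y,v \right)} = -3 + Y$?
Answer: $84439731$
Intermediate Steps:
$O{\left(E \right)} = E^{2}$
$O{\left(\left(14 + D{\left(6,5 \right)}\right) \left(-4 - 13\right) \right)} 1011 = \left(\left(14 + \left(-3 + 6\right)\right) \left(-4 - 13\right)\right)^{2} \cdot 1011 = \left(\left(14 + 3\right) \left(-17\right)\right)^{2} \cdot 1011 = \left(17 \left(-17\right)\right)^{2} \cdot 1011 = \left(-289\right)^{2} \cdot 1011 = 83521 \cdot 1011 = 84439731$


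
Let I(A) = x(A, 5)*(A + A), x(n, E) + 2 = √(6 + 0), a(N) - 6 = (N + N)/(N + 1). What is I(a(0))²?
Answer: 1440 - 576*√6 ≈ 29.094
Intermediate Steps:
a(N) = 6 + 2*N/(1 + N) (a(N) = 6 + (N + N)/(N + 1) = 6 + (2*N)/(1 + N) = 6 + 2*N/(1 + N))
x(n, E) = -2 + √6 (x(n, E) = -2 + √(6 + 0) = -2 + √6)
I(A) = 2*A*(-2 + √6) (I(A) = (-2 + √6)*(A + A) = (-2 + √6)*(2*A) = 2*A*(-2 + √6))
I(a(0))² = (2*(2*(3 + 4*0)/(1 + 0))*(-2 + √6))² = (2*(2*(3 + 0)/1)*(-2 + √6))² = (2*(2*1*3)*(-2 + √6))² = (2*6*(-2 + √6))² = (-24 + 12*√6)²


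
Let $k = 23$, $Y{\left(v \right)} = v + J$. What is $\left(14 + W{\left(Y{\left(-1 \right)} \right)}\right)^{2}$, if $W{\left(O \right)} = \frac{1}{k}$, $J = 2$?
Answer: $\frac{104329}{529} \approx 197.22$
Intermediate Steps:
$Y{\left(v \right)} = 2 + v$ ($Y{\left(v \right)} = v + 2 = 2 + v$)
$W{\left(O \right)} = \frac{1}{23}$
$\left(14 + W{\left(Y{\left(-1 \right)} \right)}\right)^{2} = \left(14 + \frac{1}{23}\right)^{2} = \left(\frac{323}{23}\right)^{2} = \frac{104329}{529}$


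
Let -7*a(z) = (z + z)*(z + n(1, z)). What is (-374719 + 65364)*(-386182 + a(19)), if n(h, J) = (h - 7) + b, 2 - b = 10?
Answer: 836330105720/7 ≈ 1.1948e+11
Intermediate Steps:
b = -8 (b = 2 - 1*10 = 2 - 10 = -8)
n(h, J) = -15 + h (n(h, J) = (h - 7) - 8 = (-7 + h) - 8 = -15 + h)
a(z) = -2*z*(-14 + z)/7 (a(z) = -(z + z)*(z + (-15 + 1))/7 = -2*z*(z - 14)/7 = -2*z*(-14 + z)/7)
(-374719 + 65364)*(-386182 + a(19)) = (-374719 + 65364)*(-386182 + (2/7)*19*(14 - 1*19)) = -309355*(-386182 + (2/7)*19*(14 - 19)) = -309355*(-386182 + (2/7)*19*(-5)) = -309355*(-386182 - 190/7) = -309355*(-2703464/7) = 836330105720/7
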